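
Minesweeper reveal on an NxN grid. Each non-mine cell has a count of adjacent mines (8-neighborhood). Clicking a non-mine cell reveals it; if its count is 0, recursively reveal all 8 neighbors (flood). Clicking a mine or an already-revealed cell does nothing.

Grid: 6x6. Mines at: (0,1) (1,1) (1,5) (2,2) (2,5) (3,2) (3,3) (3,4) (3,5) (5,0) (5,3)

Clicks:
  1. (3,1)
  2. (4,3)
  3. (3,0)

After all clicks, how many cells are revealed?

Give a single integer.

Answer: 7

Derivation:
Click 1 (3,1) count=2: revealed 1 new [(3,1)] -> total=1
Click 2 (4,3) count=4: revealed 1 new [(4,3)] -> total=2
Click 3 (3,0) count=0: revealed 5 new [(2,0) (2,1) (3,0) (4,0) (4,1)] -> total=7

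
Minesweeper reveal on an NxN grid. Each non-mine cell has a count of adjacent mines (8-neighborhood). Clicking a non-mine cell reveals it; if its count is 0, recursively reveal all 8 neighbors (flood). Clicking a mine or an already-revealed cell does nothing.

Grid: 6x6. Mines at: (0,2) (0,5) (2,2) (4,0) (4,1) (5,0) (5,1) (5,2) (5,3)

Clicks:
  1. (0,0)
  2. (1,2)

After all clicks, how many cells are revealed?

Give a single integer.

Click 1 (0,0) count=0: revealed 8 new [(0,0) (0,1) (1,0) (1,1) (2,0) (2,1) (3,0) (3,1)] -> total=8
Click 2 (1,2) count=2: revealed 1 new [(1,2)] -> total=9

Answer: 9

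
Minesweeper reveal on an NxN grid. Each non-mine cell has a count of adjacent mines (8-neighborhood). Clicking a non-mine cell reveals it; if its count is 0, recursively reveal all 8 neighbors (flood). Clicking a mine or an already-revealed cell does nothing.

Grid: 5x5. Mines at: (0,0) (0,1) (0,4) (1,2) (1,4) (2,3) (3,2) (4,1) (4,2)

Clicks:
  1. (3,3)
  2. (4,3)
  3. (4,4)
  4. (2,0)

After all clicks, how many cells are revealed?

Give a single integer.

Answer: 10

Derivation:
Click 1 (3,3) count=3: revealed 1 new [(3,3)] -> total=1
Click 2 (4,3) count=2: revealed 1 new [(4,3)] -> total=2
Click 3 (4,4) count=0: revealed 2 new [(3,4) (4,4)] -> total=4
Click 4 (2,0) count=0: revealed 6 new [(1,0) (1,1) (2,0) (2,1) (3,0) (3,1)] -> total=10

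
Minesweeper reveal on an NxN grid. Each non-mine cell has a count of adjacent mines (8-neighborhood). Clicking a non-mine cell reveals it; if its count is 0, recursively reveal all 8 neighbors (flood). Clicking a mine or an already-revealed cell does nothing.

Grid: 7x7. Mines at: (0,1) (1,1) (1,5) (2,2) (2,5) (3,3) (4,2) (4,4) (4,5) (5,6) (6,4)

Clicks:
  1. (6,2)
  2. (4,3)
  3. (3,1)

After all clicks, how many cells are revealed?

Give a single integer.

Click 1 (6,2) count=0: revealed 14 new [(2,0) (2,1) (3,0) (3,1) (4,0) (4,1) (5,0) (5,1) (5,2) (5,3) (6,0) (6,1) (6,2) (6,3)] -> total=14
Click 2 (4,3) count=3: revealed 1 new [(4,3)] -> total=15
Click 3 (3,1) count=2: revealed 0 new [(none)] -> total=15

Answer: 15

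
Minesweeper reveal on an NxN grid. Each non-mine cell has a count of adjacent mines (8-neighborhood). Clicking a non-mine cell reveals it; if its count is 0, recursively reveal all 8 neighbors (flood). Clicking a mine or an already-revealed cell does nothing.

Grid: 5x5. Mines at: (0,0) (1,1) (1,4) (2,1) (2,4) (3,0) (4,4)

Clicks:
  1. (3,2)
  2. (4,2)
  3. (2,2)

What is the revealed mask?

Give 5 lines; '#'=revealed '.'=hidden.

Answer: .....
.....
..#..
.###.
.###.

Derivation:
Click 1 (3,2) count=1: revealed 1 new [(3,2)] -> total=1
Click 2 (4,2) count=0: revealed 5 new [(3,1) (3,3) (4,1) (4,2) (4,3)] -> total=6
Click 3 (2,2) count=2: revealed 1 new [(2,2)] -> total=7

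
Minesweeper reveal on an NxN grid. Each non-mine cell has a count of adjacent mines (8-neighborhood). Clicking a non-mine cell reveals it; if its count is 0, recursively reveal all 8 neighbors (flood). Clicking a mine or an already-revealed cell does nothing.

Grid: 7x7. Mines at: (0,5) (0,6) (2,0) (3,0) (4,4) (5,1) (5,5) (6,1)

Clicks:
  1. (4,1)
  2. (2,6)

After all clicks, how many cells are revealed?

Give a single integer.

Click 1 (4,1) count=2: revealed 1 new [(4,1)] -> total=1
Click 2 (2,6) count=0: revealed 28 new [(0,0) (0,1) (0,2) (0,3) (0,4) (1,0) (1,1) (1,2) (1,3) (1,4) (1,5) (1,6) (2,1) (2,2) (2,3) (2,4) (2,5) (2,6) (3,1) (3,2) (3,3) (3,4) (3,5) (3,6) (4,2) (4,3) (4,5) (4,6)] -> total=29

Answer: 29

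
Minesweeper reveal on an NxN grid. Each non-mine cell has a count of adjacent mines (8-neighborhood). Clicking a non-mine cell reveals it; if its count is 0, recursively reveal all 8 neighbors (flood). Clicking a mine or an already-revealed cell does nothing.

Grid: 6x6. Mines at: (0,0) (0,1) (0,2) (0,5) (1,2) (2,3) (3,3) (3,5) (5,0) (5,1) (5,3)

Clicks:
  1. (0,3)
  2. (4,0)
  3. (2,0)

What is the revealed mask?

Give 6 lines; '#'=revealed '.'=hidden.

Click 1 (0,3) count=2: revealed 1 new [(0,3)] -> total=1
Click 2 (4,0) count=2: revealed 1 new [(4,0)] -> total=2
Click 3 (2,0) count=0: revealed 10 new [(1,0) (1,1) (2,0) (2,1) (2,2) (3,0) (3,1) (3,2) (4,1) (4,2)] -> total=12

Answer: ...#..
##....
###...
###...
###...
......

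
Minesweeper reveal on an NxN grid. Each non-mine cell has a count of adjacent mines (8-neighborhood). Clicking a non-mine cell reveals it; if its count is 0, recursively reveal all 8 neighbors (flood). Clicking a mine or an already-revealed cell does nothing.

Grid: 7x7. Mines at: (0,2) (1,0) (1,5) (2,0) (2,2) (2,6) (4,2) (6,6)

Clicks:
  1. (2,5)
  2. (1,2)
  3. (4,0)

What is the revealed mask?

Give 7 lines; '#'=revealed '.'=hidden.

Answer: .......
..#....
...###.
##.####
##.####
#######
######.

Derivation:
Click 1 (2,5) count=2: revealed 1 new [(2,5)] -> total=1
Click 2 (1,2) count=2: revealed 1 new [(1,2)] -> total=2
Click 3 (4,0) count=0: revealed 27 new [(2,3) (2,4) (3,0) (3,1) (3,3) (3,4) (3,5) (3,6) (4,0) (4,1) (4,3) (4,4) (4,5) (4,6) (5,0) (5,1) (5,2) (5,3) (5,4) (5,5) (5,6) (6,0) (6,1) (6,2) (6,3) (6,4) (6,5)] -> total=29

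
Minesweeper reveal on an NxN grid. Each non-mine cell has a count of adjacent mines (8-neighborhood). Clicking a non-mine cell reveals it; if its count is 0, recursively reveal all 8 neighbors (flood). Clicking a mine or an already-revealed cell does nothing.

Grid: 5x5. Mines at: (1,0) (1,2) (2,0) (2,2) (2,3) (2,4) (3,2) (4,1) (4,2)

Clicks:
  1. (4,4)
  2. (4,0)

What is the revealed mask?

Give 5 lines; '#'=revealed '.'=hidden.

Click 1 (4,4) count=0: revealed 4 new [(3,3) (3,4) (4,3) (4,4)] -> total=4
Click 2 (4,0) count=1: revealed 1 new [(4,0)] -> total=5

Answer: .....
.....
.....
...##
#..##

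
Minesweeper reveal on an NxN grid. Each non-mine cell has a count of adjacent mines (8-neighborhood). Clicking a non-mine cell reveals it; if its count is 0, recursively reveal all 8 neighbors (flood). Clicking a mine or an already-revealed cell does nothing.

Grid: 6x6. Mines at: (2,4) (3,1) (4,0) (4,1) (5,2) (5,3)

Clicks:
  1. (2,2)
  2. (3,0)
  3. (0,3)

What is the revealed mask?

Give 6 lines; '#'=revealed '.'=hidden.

Answer: ######
######
####..
#.....
......
......

Derivation:
Click 1 (2,2) count=1: revealed 1 new [(2,2)] -> total=1
Click 2 (3,0) count=3: revealed 1 new [(3,0)] -> total=2
Click 3 (0,3) count=0: revealed 15 new [(0,0) (0,1) (0,2) (0,3) (0,4) (0,5) (1,0) (1,1) (1,2) (1,3) (1,4) (1,5) (2,0) (2,1) (2,3)] -> total=17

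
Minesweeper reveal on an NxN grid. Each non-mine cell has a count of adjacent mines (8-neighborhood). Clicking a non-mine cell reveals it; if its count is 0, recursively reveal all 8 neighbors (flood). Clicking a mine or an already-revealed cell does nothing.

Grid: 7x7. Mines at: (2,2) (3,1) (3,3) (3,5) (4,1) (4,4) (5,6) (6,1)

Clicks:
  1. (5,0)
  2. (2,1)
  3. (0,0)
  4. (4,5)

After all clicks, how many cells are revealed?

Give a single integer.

Click 1 (5,0) count=2: revealed 1 new [(5,0)] -> total=1
Click 2 (2,1) count=2: revealed 1 new [(2,1)] -> total=2
Click 3 (0,0) count=0: revealed 19 new [(0,0) (0,1) (0,2) (0,3) (0,4) (0,5) (0,6) (1,0) (1,1) (1,2) (1,3) (1,4) (1,5) (1,6) (2,0) (2,3) (2,4) (2,5) (2,6)] -> total=21
Click 4 (4,5) count=3: revealed 1 new [(4,5)] -> total=22

Answer: 22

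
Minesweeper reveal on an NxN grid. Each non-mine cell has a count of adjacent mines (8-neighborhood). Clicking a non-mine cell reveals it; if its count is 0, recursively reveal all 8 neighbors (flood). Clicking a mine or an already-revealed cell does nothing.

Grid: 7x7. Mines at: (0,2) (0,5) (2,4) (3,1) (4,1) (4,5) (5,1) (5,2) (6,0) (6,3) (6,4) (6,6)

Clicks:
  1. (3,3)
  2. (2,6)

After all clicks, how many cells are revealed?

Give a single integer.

Answer: 7

Derivation:
Click 1 (3,3) count=1: revealed 1 new [(3,3)] -> total=1
Click 2 (2,6) count=0: revealed 6 new [(1,5) (1,6) (2,5) (2,6) (3,5) (3,6)] -> total=7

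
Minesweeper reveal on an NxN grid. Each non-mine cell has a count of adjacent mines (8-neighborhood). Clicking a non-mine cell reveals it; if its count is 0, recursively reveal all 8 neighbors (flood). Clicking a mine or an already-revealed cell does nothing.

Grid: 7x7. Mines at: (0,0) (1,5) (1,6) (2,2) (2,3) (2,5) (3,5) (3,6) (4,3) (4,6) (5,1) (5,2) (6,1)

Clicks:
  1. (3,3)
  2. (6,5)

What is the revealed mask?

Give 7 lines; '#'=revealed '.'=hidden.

Click 1 (3,3) count=3: revealed 1 new [(3,3)] -> total=1
Click 2 (6,5) count=0: revealed 8 new [(5,3) (5,4) (5,5) (5,6) (6,3) (6,4) (6,5) (6,6)] -> total=9

Answer: .......
.......
.......
...#...
.......
...####
...####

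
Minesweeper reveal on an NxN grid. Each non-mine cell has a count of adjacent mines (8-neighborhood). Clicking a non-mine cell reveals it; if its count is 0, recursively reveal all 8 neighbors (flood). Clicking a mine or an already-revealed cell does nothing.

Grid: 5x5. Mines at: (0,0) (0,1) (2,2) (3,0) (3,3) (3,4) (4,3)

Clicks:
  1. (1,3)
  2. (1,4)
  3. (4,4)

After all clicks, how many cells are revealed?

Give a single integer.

Click 1 (1,3) count=1: revealed 1 new [(1,3)] -> total=1
Click 2 (1,4) count=0: revealed 7 new [(0,2) (0,3) (0,4) (1,2) (1,4) (2,3) (2,4)] -> total=8
Click 3 (4,4) count=3: revealed 1 new [(4,4)] -> total=9

Answer: 9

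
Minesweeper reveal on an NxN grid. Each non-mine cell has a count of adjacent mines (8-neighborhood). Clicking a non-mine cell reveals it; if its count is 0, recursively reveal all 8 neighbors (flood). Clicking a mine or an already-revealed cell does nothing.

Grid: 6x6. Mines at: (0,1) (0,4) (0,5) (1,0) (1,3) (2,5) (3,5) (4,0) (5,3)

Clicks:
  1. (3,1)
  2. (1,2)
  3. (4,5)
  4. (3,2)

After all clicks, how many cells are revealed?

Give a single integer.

Click 1 (3,1) count=1: revealed 1 new [(3,1)] -> total=1
Click 2 (1,2) count=2: revealed 1 new [(1,2)] -> total=2
Click 3 (4,5) count=1: revealed 1 new [(4,5)] -> total=3
Click 4 (3,2) count=0: revealed 11 new [(2,1) (2,2) (2,3) (2,4) (3,2) (3,3) (3,4) (4,1) (4,2) (4,3) (4,4)] -> total=14

Answer: 14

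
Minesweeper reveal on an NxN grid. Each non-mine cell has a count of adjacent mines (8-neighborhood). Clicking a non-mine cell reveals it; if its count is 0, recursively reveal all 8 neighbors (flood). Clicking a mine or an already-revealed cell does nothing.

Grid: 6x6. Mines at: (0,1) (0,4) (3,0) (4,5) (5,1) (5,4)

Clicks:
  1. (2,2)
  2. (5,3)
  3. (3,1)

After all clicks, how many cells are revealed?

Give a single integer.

Click 1 (2,2) count=0: revealed 19 new [(1,1) (1,2) (1,3) (1,4) (1,5) (2,1) (2,2) (2,3) (2,4) (2,5) (3,1) (3,2) (3,3) (3,4) (3,5) (4,1) (4,2) (4,3) (4,4)] -> total=19
Click 2 (5,3) count=1: revealed 1 new [(5,3)] -> total=20
Click 3 (3,1) count=1: revealed 0 new [(none)] -> total=20

Answer: 20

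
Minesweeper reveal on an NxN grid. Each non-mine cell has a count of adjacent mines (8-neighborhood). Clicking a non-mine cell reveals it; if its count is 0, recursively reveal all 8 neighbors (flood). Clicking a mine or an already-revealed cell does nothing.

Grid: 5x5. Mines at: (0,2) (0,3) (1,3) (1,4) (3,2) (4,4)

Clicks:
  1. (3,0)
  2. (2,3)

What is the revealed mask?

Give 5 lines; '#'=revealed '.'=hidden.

Answer: ##...
##...
##.#.
##...
##...

Derivation:
Click 1 (3,0) count=0: revealed 10 new [(0,0) (0,1) (1,0) (1,1) (2,0) (2,1) (3,0) (3,1) (4,0) (4,1)] -> total=10
Click 2 (2,3) count=3: revealed 1 new [(2,3)] -> total=11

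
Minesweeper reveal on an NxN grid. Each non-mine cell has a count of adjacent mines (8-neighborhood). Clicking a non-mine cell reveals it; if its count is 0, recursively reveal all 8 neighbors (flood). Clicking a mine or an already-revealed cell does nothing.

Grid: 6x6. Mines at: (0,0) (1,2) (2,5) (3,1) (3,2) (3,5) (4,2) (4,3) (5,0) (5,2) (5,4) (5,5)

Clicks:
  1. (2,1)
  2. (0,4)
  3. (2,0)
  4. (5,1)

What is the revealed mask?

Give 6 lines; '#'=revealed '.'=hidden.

Click 1 (2,1) count=3: revealed 1 new [(2,1)] -> total=1
Click 2 (0,4) count=0: revealed 6 new [(0,3) (0,4) (0,5) (1,3) (1,4) (1,5)] -> total=7
Click 3 (2,0) count=1: revealed 1 new [(2,0)] -> total=8
Click 4 (5,1) count=3: revealed 1 new [(5,1)] -> total=9

Answer: ...###
...###
##....
......
......
.#....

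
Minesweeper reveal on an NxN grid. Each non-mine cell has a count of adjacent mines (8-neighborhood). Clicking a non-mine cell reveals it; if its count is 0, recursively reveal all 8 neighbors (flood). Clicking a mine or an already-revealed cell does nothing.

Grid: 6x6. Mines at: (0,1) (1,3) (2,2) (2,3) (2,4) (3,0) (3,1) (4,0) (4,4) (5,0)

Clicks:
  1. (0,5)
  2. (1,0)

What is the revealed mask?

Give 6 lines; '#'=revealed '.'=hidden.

Answer: ....##
#...##
......
......
......
......

Derivation:
Click 1 (0,5) count=0: revealed 4 new [(0,4) (0,5) (1,4) (1,5)] -> total=4
Click 2 (1,0) count=1: revealed 1 new [(1,0)] -> total=5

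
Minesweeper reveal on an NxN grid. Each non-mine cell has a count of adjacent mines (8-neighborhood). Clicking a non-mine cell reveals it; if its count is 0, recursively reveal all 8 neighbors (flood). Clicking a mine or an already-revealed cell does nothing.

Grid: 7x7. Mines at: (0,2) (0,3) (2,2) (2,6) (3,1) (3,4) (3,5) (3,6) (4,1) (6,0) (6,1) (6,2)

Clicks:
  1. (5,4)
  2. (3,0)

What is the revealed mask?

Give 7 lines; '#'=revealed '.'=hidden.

Answer: .......
.......
.......
#......
...####
...####
...####

Derivation:
Click 1 (5,4) count=0: revealed 12 new [(4,3) (4,4) (4,5) (4,6) (5,3) (5,4) (5,5) (5,6) (6,3) (6,4) (6,5) (6,6)] -> total=12
Click 2 (3,0) count=2: revealed 1 new [(3,0)] -> total=13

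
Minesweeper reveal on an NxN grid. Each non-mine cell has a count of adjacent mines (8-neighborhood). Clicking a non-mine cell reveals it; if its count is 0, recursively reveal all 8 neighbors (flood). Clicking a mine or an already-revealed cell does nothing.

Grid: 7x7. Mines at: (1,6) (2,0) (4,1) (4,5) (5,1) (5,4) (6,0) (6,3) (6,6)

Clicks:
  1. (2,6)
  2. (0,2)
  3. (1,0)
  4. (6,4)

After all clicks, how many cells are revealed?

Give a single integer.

Click 1 (2,6) count=1: revealed 1 new [(2,6)] -> total=1
Click 2 (0,2) count=0: revealed 25 new [(0,0) (0,1) (0,2) (0,3) (0,4) (0,5) (1,0) (1,1) (1,2) (1,3) (1,4) (1,5) (2,1) (2,2) (2,3) (2,4) (2,5) (3,1) (3,2) (3,3) (3,4) (3,5) (4,2) (4,3) (4,4)] -> total=26
Click 3 (1,0) count=1: revealed 0 new [(none)] -> total=26
Click 4 (6,4) count=2: revealed 1 new [(6,4)] -> total=27

Answer: 27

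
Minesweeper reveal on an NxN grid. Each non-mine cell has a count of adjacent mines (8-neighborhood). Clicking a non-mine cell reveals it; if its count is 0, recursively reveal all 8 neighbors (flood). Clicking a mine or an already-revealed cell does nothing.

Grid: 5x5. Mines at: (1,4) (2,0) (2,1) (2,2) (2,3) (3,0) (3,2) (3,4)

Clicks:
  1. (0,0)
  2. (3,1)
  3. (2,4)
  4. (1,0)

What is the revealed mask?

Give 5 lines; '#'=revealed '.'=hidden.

Click 1 (0,0) count=0: revealed 8 new [(0,0) (0,1) (0,2) (0,3) (1,0) (1,1) (1,2) (1,3)] -> total=8
Click 2 (3,1) count=5: revealed 1 new [(3,1)] -> total=9
Click 3 (2,4) count=3: revealed 1 new [(2,4)] -> total=10
Click 4 (1,0) count=2: revealed 0 new [(none)] -> total=10

Answer: ####.
####.
....#
.#...
.....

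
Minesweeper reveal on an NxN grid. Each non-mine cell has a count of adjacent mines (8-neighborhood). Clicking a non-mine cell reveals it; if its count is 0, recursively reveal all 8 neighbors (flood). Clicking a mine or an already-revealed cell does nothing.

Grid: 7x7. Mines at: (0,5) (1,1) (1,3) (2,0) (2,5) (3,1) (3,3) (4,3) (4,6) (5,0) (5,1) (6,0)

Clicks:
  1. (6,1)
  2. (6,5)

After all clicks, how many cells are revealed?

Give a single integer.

Answer: 11

Derivation:
Click 1 (6,1) count=3: revealed 1 new [(6,1)] -> total=1
Click 2 (6,5) count=0: revealed 10 new [(5,2) (5,3) (5,4) (5,5) (5,6) (6,2) (6,3) (6,4) (6,5) (6,6)] -> total=11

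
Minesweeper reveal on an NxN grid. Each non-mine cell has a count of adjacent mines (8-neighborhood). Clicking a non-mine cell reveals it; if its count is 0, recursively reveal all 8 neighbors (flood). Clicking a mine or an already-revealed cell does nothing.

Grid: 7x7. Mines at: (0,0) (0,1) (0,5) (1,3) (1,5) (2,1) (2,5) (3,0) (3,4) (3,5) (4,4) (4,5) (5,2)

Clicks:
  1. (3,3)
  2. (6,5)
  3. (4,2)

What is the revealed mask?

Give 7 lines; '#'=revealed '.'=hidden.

Answer: .......
.......
.......
...#...
..#....
...####
...####

Derivation:
Click 1 (3,3) count=2: revealed 1 new [(3,3)] -> total=1
Click 2 (6,5) count=0: revealed 8 new [(5,3) (5,4) (5,5) (5,6) (6,3) (6,4) (6,5) (6,6)] -> total=9
Click 3 (4,2) count=1: revealed 1 new [(4,2)] -> total=10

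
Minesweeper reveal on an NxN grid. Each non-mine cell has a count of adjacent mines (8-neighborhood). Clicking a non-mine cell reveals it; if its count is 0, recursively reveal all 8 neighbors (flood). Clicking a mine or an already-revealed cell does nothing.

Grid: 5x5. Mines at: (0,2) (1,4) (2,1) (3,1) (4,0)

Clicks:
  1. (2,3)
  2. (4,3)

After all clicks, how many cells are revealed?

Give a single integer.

Click 1 (2,3) count=1: revealed 1 new [(2,3)] -> total=1
Click 2 (4,3) count=0: revealed 8 new [(2,2) (2,4) (3,2) (3,3) (3,4) (4,2) (4,3) (4,4)] -> total=9

Answer: 9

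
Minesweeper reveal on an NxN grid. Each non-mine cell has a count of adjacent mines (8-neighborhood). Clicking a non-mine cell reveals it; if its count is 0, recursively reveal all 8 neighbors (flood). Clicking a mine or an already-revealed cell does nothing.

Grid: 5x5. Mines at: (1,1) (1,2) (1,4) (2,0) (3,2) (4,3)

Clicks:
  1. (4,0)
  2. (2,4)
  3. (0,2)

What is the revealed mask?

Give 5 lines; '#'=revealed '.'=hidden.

Click 1 (4,0) count=0: revealed 4 new [(3,0) (3,1) (4,0) (4,1)] -> total=4
Click 2 (2,4) count=1: revealed 1 new [(2,4)] -> total=5
Click 3 (0,2) count=2: revealed 1 new [(0,2)] -> total=6

Answer: ..#..
.....
....#
##...
##...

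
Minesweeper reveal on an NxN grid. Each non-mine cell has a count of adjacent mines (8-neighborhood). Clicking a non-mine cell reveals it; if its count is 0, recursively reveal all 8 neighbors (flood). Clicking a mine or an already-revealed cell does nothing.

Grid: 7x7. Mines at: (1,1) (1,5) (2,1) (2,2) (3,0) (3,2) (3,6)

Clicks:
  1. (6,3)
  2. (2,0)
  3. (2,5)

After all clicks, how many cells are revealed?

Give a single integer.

Click 1 (6,3) count=0: revealed 27 new [(2,3) (2,4) (2,5) (3,3) (3,4) (3,5) (4,0) (4,1) (4,2) (4,3) (4,4) (4,5) (4,6) (5,0) (5,1) (5,2) (5,3) (5,4) (5,5) (5,6) (6,0) (6,1) (6,2) (6,3) (6,4) (6,5) (6,6)] -> total=27
Click 2 (2,0) count=3: revealed 1 new [(2,0)] -> total=28
Click 3 (2,5) count=2: revealed 0 new [(none)] -> total=28

Answer: 28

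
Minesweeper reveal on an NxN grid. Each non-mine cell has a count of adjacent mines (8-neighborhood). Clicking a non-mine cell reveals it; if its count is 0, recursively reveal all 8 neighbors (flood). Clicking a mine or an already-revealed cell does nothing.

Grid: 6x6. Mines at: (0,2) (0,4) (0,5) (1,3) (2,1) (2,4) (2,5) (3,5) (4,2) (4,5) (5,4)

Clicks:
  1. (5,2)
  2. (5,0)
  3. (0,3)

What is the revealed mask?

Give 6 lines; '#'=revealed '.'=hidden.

Answer: ...#..
......
......
##....
##....
###...

Derivation:
Click 1 (5,2) count=1: revealed 1 new [(5,2)] -> total=1
Click 2 (5,0) count=0: revealed 6 new [(3,0) (3,1) (4,0) (4,1) (5,0) (5,1)] -> total=7
Click 3 (0,3) count=3: revealed 1 new [(0,3)] -> total=8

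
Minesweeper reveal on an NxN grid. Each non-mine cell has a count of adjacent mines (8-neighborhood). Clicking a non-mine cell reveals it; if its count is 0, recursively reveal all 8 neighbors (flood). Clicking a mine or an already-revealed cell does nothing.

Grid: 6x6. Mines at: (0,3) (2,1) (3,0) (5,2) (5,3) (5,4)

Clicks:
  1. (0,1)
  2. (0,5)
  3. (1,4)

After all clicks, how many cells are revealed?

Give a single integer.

Click 1 (0,1) count=0: revealed 6 new [(0,0) (0,1) (0,2) (1,0) (1,1) (1,2)] -> total=6
Click 2 (0,5) count=0: revealed 17 new [(0,4) (0,5) (1,3) (1,4) (1,5) (2,2) (2,3) (2,4) (2,5) (3,2) (3,3) (3,4) (3,5) (4,2) (4,3) (4,4) (4,5)] -> total=23
Click 3 (1,4) count=1: revealed 0 new [(none)] -> total=23

Answer: 23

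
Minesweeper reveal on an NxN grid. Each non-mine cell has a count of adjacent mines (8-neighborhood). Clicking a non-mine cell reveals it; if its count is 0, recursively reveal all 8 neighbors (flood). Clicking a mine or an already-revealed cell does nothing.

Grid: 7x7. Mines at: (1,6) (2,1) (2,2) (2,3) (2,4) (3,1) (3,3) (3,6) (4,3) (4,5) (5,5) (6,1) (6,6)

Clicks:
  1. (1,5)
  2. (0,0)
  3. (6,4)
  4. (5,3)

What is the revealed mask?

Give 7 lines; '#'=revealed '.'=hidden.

Click 1 (1,5) count=2: revealed 1 new [(1,5)] -> total=1
Click 2 (0,0) count=0: revealed 11 new [(0,0) (0,1) (0,2) (0,3) (0,4) (0,5) (1,0) (1,1) (1,2) (1,3) (1,4)] -> total=12
Click 3 (6,4) count=1: revealed 1 new [(6,4)] -> total=13
Click 4 (5,3) count=1: revealed 1 new [(5,3)] -> total=14

Answer: ######.
######.
.......
.......
.......
...#...
....#..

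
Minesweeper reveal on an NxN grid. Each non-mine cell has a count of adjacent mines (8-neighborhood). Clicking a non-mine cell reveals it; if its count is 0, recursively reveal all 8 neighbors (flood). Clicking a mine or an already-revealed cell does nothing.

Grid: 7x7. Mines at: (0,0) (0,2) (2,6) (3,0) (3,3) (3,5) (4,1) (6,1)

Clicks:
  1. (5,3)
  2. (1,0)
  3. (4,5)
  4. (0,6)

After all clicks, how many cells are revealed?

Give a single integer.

Answer: 27

Derivation:
Click 1 (5,3) count=0: revealed 15 new [(4,2) (4,3) (4,4) (4,5) (4,6) (5,2) (5,3) (5,4) (5,5) (5,6) (6,2) (6,3) (6,4) (6,5) (6,6)] -> total=15
Click 2 (1,0) count=1: revealed 1 new [(1,0)] -> total=16
Click 3 (4,5) count=1: revealed 0 new [(none)] -> total=16
Click 4 (0,6) count=0: revealed 11 new [(0,3) (0,4) (0,5) (0,6) (1,3) (1,4) (1,5) (1,6) (2,3) (2,4) (2,5)] -> total=27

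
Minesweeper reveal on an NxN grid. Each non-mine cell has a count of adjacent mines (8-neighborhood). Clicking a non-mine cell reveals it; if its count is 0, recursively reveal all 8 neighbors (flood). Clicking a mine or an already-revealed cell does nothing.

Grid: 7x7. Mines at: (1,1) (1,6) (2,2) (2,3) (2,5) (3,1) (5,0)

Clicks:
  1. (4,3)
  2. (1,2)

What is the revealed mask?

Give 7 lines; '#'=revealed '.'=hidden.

Click 1 (4,3) count=0: revealed 23 new [(3,2) (3,3) (3,4) (3,5) (3,6) (4,1) (4,2) (4,3) (4,4) (4,5) (4,6) (5,1) (5,2) (5,3) (5,4) (5,5) (5,6) (6,1) (6,2) (6,3) (6,4) (6,5) (6,6)] -> total=23
Click 2 (1,2) count=3: revealed 1 new [(1,2)] -> total=24

Answer: .......
..#....
.......
..#####
.######
.######
.######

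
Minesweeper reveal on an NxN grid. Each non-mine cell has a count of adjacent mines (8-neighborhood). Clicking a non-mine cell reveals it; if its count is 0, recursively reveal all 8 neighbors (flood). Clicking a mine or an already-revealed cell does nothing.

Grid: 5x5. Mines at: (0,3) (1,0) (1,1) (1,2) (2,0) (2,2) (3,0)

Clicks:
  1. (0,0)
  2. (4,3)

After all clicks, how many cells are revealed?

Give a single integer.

Click 1 (0,0) count=2: revealed 1 new [(0,0)] -> total=1
Click 2 (4,3) count=0: revealed 12 new [(1,3) (1,4) (2,3) (2,4) (3,1) (3,2) (3,3) (3,4) (4,1) (4,2) (4,3) (4,4)] -> total=13

Answer: 13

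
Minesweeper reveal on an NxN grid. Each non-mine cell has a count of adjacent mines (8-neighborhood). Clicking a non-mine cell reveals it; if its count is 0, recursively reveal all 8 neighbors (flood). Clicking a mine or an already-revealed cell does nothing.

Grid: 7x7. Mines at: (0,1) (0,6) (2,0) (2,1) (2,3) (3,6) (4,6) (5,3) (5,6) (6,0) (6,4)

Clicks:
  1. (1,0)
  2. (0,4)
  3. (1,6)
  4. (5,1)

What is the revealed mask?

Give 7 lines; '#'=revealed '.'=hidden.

Click 1 (1,0) count=3: revealed 1 new [(1,0)] -> total=1
Click 2 (0,4) count=0: revealed 8 new [(0,2) (0,3) (0,4) (0,5) (1,2) (1,3) (1,4) (1,5)] -> total=9
Click 3 (1,6) count=1: revealed 1 new [(1,6)] -> total=10
Click 4 (5,1) count=1: revealed 1 new [(5,1)] -> total=11

Answer: ..####.
#.#####
.......
.......
.......
.#.....
.......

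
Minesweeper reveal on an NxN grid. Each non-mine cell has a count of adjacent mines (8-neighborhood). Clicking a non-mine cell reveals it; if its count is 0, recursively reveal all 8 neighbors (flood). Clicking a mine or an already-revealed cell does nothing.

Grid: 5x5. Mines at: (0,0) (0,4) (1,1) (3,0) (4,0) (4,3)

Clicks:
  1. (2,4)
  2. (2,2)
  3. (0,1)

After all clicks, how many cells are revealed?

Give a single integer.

Answer: 10

Derivation:
Click 1 (2,4) count=0: revealed 9 new [(1,2) (1,3) (1,4) (2,2) (2,3) (2,4) (3,2) (3,3) (3,4)] -> total=9
Click 2 (2,2) count=1: revealed 0 new [(none)] -> total=9
Click 3 (0,1) count=2: revealed 1 new [(0,1)] -> total=10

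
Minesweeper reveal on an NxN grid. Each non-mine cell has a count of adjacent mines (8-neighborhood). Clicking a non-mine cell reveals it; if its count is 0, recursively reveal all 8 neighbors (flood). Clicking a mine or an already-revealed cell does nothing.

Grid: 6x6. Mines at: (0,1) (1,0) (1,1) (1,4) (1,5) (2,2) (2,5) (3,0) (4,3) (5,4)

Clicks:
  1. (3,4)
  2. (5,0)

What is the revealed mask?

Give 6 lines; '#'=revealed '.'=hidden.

Click 1 (3,4) count=2: revealed 1 new [(3,4)] -> total=1
Click 2 (5,0) count=0: revealed 6 new [(4,0) (4,1) (4,2) (5,0) (5,1) (5,2)] -> total=7

Answer: ......
......
......
....#.
###...
###...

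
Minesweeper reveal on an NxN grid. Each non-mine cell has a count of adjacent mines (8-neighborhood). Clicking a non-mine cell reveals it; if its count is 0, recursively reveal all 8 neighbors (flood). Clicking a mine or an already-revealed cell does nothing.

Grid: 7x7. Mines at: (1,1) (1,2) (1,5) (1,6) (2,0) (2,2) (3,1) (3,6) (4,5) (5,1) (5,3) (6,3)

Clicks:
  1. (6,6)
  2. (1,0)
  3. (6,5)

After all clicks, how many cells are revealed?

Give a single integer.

Click 1 (6,6) count=0: revealed 6 new [(5,4) (5,5) (5,6) (6,4) (6,5) (6,6)] -> total=6
Click 2 (1,0) count=2: revealed 1 new [(1,0)] -> total=7
Click 3 (6,5) count=0: revealed 0 new [(none)] -> total=7

Answer: 7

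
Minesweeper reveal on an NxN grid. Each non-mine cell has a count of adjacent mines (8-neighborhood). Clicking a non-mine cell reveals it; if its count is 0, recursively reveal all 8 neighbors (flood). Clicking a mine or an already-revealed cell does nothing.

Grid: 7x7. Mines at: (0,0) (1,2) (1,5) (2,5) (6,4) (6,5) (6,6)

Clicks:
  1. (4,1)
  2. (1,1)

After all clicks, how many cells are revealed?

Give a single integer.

Click 1 (4,1) count=0: revealed 32 new [(1,0) (1,1) (2,0) (2,1) (2,2) (2,3) (2,4) (3,0) (3,1) (3,2) (3,3) (3,4) (3,5) (3,6) (4,0) (4,1) (4,2) (4,3) (4,4) (4,5) (4,6) (5,0) (5,1) (5,2) (5,3) (5,4) (5,5) (5,6) (6,0) (6,1) (6,2) (6,3)] -> total=32
Click 2 (1,1) count=2: revealed 0 new [(none)] -> total=32

Answer: 32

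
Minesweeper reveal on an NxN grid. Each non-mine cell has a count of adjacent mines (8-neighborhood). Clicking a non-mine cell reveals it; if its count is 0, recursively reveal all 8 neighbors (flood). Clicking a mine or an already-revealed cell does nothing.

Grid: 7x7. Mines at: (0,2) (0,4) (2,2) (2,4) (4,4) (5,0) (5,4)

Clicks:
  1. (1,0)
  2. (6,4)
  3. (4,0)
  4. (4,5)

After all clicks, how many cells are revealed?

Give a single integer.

Answer: 12

Derivation:
Click 1 (1,0) count=0: revealed 10 new [(0,0) (0,1) (1,0) (1,1) (2,0) (2,1) (3,0) (3,1) (4,0) (4,1)] -> total=10
Click 2 (6,4) count=1: revealed 1 new [(6,4)] -> total=11
Click 3 (4,0) count=1: revealed 0 new [(none)] -> total=11
Click 4 (4,5) count=2: revealed 1 new [(4,5)] -> total=12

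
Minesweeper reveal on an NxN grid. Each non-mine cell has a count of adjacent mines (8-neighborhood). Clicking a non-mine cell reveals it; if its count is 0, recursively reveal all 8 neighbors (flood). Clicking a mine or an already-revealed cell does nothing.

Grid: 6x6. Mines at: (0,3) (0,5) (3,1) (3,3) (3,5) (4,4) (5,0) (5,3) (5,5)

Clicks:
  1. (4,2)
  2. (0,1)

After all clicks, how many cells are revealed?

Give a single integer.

Click 1 (4,2) count=3: revealed 1 new [(4,2)] -> total=1
Click 2 (0,1) count=0: revealed 9 new [(0,0) (0,1) (0,2) (1,0) (1,1) (1,2) (2,0) (2,1) (2,2)] -> total=10

Answer: 10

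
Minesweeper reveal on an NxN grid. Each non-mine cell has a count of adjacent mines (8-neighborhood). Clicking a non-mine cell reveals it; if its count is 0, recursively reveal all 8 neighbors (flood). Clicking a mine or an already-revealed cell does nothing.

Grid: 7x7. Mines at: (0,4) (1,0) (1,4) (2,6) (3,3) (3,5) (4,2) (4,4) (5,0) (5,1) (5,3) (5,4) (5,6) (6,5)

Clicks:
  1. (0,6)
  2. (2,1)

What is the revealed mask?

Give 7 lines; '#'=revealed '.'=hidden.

Answer: .....##
.....##
.#.....
.......
.......
.......
.......

Derivation:
Click 1 (0,6) count=0: revealed 4 new [(0,5) (0,6) (1,5) (1,6)] -> total=4
Click 2 (2,1) count=1: revealed 1 new [(2,1)] -> total=5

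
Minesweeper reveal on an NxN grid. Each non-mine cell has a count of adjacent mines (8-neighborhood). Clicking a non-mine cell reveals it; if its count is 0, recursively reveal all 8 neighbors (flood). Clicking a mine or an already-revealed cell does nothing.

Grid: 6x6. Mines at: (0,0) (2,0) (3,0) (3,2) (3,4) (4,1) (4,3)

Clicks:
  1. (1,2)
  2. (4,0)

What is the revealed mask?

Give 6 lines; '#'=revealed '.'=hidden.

Answer: .#####
.#####
.#####
......
#.....
......

Derivation:
Click 1 (1,2) count=0: revealed 15 new [(0,1) (0,2) (0,3) (0,4) (0,5) (1,1) (1,2) (1,3) (1,4) (1,5) (2,1) (2,2) (2,3) (2,4) (2,5)] -> total=15
Click 2 (4,0) count=2: revealed 1 new [(4,0)] -> total=16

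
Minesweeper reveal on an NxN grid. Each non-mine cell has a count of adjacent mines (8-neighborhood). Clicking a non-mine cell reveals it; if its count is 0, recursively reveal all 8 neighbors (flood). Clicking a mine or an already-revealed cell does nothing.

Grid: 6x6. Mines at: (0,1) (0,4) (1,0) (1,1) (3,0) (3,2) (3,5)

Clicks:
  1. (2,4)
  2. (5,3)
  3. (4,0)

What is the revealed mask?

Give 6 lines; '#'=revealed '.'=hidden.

Answer: ......
......
....#.
......
######
######

Derivation:
Click 1 (2,4) count=1: revealed 1 new [(2,4)] -> total=1
Click 2 (5,3) count=0: revealed 12 new [(4,0) (4,1) (4,2) (4,3) (4,4) (4,5) (5,0) (5,1) (5,2) (5,3) (5,4) (5,5)] -> total=13
Click 3 (4,0) count=1: revealed 0 new [(none)] -> total=13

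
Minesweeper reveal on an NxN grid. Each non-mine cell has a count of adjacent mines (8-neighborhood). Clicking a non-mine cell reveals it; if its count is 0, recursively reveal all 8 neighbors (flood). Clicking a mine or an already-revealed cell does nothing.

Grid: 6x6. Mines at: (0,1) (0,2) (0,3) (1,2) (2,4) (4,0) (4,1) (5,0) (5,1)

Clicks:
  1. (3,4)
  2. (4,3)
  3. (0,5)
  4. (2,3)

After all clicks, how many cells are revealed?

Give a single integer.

Click 1 (3,4) count=1: revealed 1 new [(3,4)] -> total=1
Click 2 (4,3) count=0: revealed 11 new [(3,2) (3,3) (3,5) (4,2) (4,3) (4,4) (4,5) (5,2) (5,3) (5,4) (5,5)] -> total=12
Click 3 (0,5) count=0: revealed 4 new [(0,4) (0,5) (1,4) (1,5)] -> total=16
Click 4 (2,3) count=2: revealed 1 new [(2,3)] -> total=17

Answer: 17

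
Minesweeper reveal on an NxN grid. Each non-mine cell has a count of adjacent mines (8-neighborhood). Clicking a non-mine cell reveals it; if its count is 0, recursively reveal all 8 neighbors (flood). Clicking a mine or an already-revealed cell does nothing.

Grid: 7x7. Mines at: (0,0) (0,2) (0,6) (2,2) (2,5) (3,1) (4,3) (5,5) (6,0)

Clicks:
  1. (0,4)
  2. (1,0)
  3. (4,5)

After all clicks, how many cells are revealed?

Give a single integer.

Click 1 (0,4) count=0: revealed 6 new [(0,3) (0,4) (0,5) (1,3) (1,4) (1,5)] -> total=6
Click 2 (1,0) count=1: revealed 1 new [(1,0)] -> total=7
Click 3 (4,5) count=1: revealed 1 new [(4,5)] -> total=8

Answer: 8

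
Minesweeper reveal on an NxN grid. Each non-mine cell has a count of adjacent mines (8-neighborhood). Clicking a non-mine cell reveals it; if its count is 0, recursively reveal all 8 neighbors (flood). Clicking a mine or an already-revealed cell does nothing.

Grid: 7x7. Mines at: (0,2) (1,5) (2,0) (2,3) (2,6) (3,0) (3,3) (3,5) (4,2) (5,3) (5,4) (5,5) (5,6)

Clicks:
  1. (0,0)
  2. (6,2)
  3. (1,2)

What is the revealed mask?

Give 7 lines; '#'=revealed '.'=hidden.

Click 1 (0,0) count=0: revealed 4 new [(0,0) (0,1) (1,0) (1,1)] -> total=4
Click 2 (6,2) count=1: revealed 1 new [(6,2)] -> total=5
Click 3 (1,2) count=2: revealed 1 new [(1,2)] -> total=6

Answer: ##.....
###....
.......
.......
.......
.......
..#....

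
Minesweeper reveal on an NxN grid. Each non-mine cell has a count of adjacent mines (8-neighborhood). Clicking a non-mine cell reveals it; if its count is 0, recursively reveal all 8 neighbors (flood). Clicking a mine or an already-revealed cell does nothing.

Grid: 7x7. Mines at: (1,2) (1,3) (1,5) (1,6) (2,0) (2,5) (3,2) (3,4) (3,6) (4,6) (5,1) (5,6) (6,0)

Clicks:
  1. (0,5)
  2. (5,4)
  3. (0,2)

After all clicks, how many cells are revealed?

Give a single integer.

Click 1 (0,5) count=2: revealed 1 new [(0,5)] -> total=1
Click 2 (5,4) count=0: revealed 12 new [(4,2) (4,3) (4,4) (4,5) (5,2) (5,3) (5,4) (5,5) (6,2) (6,3) (6,4) (6,5)] -> total=13
Click 3 (0,2) count=2: revealed 1 new [(0,2)] -> total=14

Answer: 14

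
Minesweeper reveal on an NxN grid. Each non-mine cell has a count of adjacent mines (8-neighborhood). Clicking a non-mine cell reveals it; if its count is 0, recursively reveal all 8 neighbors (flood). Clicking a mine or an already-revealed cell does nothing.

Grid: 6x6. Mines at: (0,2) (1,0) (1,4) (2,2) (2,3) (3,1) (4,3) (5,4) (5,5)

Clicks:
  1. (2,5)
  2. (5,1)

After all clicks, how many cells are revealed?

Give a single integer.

Answer: 7

Derivation:
Click 1 (2,5) count=1: revealed 1 new [(2,5)] -> total=1
Click 2 (5,1) count=0: revealed 6 new [(4,0) (4,1) (4,2) (5,0) (5,1) (5,2)] -> total=7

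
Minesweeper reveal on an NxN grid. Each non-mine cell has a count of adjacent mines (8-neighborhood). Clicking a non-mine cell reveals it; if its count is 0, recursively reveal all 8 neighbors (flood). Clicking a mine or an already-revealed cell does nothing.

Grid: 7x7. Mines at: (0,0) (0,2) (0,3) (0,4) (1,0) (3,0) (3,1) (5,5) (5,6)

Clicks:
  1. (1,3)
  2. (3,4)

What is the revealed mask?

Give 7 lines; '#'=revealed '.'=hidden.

Answer: .....##
..#####
..#####
..#####
#######
#####..
#####..

Derivation:
Click 1 (1,3) count=3: revealed 1 new [(1,3)] -> total=1
Click 2 (3,4) count=0: revealed 33 new [(0,5) (0,6) (1,2) (1,4) (1,5) (1,6) (2,2) (2,3) (2,4) (2,5) (2,6) (3,2) (3,3) (3,4) (3,5) (3,6) (4,0) (4,1) (4,2) (4,3) (4,4) (4,5) (4,6) (5,0) (5,1) (5,2) (5,3) (5,4) (6,0) (6,1) (6,2) (6,3) (6,4)] -> total=34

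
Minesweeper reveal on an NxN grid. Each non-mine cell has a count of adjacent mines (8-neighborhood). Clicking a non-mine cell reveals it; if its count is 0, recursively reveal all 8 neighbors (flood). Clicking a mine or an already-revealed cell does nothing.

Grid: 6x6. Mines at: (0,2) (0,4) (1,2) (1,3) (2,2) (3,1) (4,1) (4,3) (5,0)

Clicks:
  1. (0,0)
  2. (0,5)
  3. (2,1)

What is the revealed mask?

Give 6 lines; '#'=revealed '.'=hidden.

Click 1 (0,0) count=0: revealed 6 new [(0,0) (0,1) (1,0) (1,1) (2,0) (2,1)] -> total=6
Click 2 (0,5) count=1: revealed 1 new [(0,5)] -> total=7
Click 3 (2,1) count=3: revealed 0 new [(none)] -> total=7

Answer: ##...#
##....
##....
......
......
......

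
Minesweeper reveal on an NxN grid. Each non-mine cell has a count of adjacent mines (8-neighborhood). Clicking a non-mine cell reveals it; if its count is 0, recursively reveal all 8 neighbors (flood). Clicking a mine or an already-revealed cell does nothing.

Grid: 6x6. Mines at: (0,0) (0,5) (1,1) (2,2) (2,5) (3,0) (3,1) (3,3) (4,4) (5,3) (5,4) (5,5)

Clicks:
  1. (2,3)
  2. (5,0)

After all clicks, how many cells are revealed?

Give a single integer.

Click 1 (2,3) count=2: revealed 1 new [(2,3)] -> total=1
Click 2 (5,0) count=0: revealed 6 new [(4,0) (4,1) (4,2) (5,0) (5,1) (5,2)] -> total=7

Answer: 7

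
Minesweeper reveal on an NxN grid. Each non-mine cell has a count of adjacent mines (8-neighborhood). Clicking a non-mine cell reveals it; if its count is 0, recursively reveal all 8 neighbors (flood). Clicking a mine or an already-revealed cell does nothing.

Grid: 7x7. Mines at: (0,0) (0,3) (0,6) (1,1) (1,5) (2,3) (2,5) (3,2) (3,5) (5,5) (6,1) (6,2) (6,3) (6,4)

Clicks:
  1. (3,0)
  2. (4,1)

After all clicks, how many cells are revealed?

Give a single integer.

Answer: 8

Derivation:
Click 1 (3,0) count=0: revealed 8 new [(2,0) (2,1) (3,0) (3,1) (4,0) (4,1) (5,0) (5,1)] -> total=8
Click 2 (4,1) count=1: revealed 0 new [(none)] -> total=8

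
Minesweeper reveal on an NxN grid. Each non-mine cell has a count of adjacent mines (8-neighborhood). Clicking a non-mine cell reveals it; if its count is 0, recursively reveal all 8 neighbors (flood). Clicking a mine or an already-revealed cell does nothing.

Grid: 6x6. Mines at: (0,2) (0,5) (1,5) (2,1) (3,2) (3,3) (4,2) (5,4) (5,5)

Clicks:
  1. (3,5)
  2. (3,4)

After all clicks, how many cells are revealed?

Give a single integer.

Click 1 (3,5) count=0: revealed 6 new [(2,4) (2,5) (3,4) (3,5) (4,4) (4,5)] -> total=6
Click 2 (3,4) count=1: revealed 0 new [(none)] -> total=6

Answer: 6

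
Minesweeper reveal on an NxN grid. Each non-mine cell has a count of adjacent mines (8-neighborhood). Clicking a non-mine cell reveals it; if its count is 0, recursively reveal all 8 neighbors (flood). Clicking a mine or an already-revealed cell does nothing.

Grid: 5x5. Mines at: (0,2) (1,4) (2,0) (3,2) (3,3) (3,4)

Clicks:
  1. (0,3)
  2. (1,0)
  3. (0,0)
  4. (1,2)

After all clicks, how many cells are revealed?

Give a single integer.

Answer: 6

Derivation:
Click 1 (0,3) count=2: revealed 1 new [(0,3)] -> total=1
Click 2 (1,0) count=1: revealed 1 new [(1,0)] -> total=2
Click 3 (0,0) count=0: revealed 3 new [(0,0) (0,1) (1,1)] -> total=5
Click 4 (1,2) count=1: revealed 1 new [(1,2)] -> total=6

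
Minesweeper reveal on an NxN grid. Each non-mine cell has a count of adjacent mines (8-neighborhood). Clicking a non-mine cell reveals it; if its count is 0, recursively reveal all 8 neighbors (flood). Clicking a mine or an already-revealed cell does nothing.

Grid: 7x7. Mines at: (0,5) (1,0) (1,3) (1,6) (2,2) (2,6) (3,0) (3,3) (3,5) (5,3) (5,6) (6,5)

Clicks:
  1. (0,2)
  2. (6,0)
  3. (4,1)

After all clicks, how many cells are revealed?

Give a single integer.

Click 1 (0,2) count=1: revealed 1 new [(0,2)] -> total=1
Click 2 (6,0) count=0: revealed 9 new [(4,0) (4,1) (4,2) (5,0) (5,1) (5,2) (6,0) (6,1) (6,2)] -> total=10
Click 3 (4,1) count=1: revealed 0 new [(none)] -> total=10

Answer: 10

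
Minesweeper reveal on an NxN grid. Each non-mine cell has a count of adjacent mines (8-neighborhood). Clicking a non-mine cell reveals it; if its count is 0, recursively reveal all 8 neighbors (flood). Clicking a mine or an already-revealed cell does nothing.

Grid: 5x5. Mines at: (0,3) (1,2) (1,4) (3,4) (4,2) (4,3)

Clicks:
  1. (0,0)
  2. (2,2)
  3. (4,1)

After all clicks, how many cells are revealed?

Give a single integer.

Click 1 (0,0) count=0: revealed 10 new [(0,0) (0,1) (1,0) (1,1) (2,0) (2,1) (3,0) (3,1) (4,0) (4,1)] -> total=10
Click 2 (2,2) count=1: revealed 1 new [(2,2)] -> total=11
Click 3 (4,1) count=1: revealed 0 new [(none)] -> total=11

Answer: 11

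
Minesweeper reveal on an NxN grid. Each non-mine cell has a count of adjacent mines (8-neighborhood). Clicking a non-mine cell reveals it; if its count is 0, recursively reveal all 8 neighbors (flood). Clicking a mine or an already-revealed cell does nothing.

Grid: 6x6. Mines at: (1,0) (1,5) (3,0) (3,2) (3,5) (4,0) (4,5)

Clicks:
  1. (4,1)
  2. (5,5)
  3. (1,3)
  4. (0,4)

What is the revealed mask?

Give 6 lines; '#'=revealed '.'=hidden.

Answer: .####.
.####.
.####.
......
.#....
.....#

Derivation:
Click 1 (4,1) count=3: revealed 1 new [(4,1)] -> total=1
Click 2 (5,5) count=1: revealed 1 new [(5,5)] -> total=2
Click 3 (1,3) count=0: revealed 12 new [(0,1) (0,2) (0,3) (0,4) (1,1) (1,2) (1,3) (1,4) (2,1) (2,2) (2,3) (2,4)] -> total=14
Click 4 (0,4) count=1: revealed 0 new [(none)] -> total=14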